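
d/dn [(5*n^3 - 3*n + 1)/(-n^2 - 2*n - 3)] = (-5*n^4 - 20*n^3 - 48*n^2 + 2*n + 11)/(n^4 + 4*n^3 + 10*n^2 + 12*n + 9)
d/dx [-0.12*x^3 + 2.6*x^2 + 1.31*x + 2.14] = -0.36*x^2 + 5.2*x + 1.31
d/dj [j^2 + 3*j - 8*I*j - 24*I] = 2*j + 3 - 8*I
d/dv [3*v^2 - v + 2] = 6*v - 1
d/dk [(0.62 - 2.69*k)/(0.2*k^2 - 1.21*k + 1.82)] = (0.538*k^2 - 0.248*k - 4.1456)/(0.04*k^4 - 0.484*k^3 + 2.1921*k^2 - 4.4044*k + 3.3124)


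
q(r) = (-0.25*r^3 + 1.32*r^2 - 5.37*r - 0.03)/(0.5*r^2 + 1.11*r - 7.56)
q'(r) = (-1.0*r - 1.11)*(-0.25*r^3 + 1.32*r^2 - 5.37*r - 0.03)/(0.5*r^2 + 1.11*r - 7.56)^2 + (-0.75*r^2 + 2.64*r - 5.37)/(0.5*r^2 + 1.11*r - 7.56) = (-0.125*r^4 - 0.555*r^3 + 9.8202*r^2 - 19.9284*r + 40.6305)/(0.25*r^4 + 1.11*r^3 - 6.3279*r^2 - 16.7832*r + 57.1536)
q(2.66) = 9.05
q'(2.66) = 35.31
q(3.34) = -7.28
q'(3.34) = 15.92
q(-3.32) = -7.24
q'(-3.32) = 6.70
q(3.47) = -5.72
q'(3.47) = 9.06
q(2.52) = 5.78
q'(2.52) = 15.41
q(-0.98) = -0.82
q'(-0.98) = 1.05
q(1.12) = 0.83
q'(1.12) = 0.92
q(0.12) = 0.09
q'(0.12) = 0.70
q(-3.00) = -5.43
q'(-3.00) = 4.74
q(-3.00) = -5.43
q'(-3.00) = 4.74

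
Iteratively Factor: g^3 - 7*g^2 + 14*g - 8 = (g - 1)*(g^2 - 6*g + 8) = (g - 2)*(g - 1)*(g - 4)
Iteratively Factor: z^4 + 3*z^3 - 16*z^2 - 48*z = (z + 4)*(z^3 - z^2 - 12*z) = z*(z + 4)*(z^2 - z - 12) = z*(z + 3)*(z + 4)*(z - 4)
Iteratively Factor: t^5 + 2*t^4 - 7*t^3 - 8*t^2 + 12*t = (t)*(t^4 + 2*t^3 - 7*t^2 - 8*t + 12) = t*(t + 2)*(t^3 - 7*t + 6) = t*(t + 2)*(t + 3)*(t^2 - 3*t + 2) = t*(t - 1)*(t + 2)*(t + 3)*(t - 2)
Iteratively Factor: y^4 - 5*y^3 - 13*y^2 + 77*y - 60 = (y - 5)*(y^3 - 13*y + 12) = (y - 5)*(y + 4)*(y^2 - 4*y + 3) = (y - 5)*(y - 1)*(y + 4)*(y - 3)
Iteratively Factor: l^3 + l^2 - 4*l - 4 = (l + 1)*(l^2 - 4) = (l - 2)*(l + 1)*(l + 2)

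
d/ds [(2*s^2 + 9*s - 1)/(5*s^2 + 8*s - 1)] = (-29*s^2 + 6*s - 1)/(25*s^4 + 80*s^3 + 54*s^2 - 16*s + 1)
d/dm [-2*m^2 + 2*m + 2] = 2 - 4*m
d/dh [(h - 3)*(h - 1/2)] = 2*h - 7/2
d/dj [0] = 0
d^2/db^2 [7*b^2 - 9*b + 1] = 14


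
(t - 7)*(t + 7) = t^2 - 49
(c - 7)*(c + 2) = c^2 - 5*c - 14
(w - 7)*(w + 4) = w^2 - 3*w - 28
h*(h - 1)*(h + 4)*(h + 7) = h^4 + 10*h^3 + 17*h^2 - 28*h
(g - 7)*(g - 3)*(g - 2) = g^3 - 12*g^2 + 41*g - 42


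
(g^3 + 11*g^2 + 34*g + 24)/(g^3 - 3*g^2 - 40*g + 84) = (g^2 + 5*g + 4)/(g^2 - 9*g + 14)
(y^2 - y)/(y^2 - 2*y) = (y - 1)/(y - 2)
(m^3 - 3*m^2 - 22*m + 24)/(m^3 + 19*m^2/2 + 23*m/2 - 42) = 2*(m^2 - 7*m + 6)/(2*m^2 + 11*m - 21)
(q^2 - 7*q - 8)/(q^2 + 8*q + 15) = (q^2 - 7*q - 8)/(q^2 + 8*q + 15)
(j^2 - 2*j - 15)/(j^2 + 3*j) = (j - 5)/j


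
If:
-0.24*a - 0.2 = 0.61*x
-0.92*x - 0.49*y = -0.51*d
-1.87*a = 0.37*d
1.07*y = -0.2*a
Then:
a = 0.14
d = -0.72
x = -0.38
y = -0.03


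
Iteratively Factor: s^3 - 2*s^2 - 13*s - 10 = (s + 2)*(s^2 - 4*s - 5) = (s - 5)*(s + 2)*(s + 1)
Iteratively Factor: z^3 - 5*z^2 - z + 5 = (z - 5)*(z^2 - 1) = (z - 5)*(z - 1)*(z + 1)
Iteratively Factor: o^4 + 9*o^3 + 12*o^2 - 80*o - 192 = (o + 4)*(o^3 + 5*o^2 - 8*o - 48) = (o + 4)^2*(o^2 + o - 12) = (o + 4)^3*(o - 3)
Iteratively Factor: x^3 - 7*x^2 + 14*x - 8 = (x - 1)*(x^2 - 6*x + 8) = (x - 4)*(x - 1)*(x - 2)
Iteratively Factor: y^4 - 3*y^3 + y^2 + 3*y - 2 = (y - 1)*(y^3 - 2*y^2 - y + 2) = (y - 1)^2*(y^2 - y - 2) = (y - 1)^2*(y + 1)*(y - 2)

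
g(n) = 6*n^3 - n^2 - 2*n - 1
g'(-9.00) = 1474.00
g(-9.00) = -4438.00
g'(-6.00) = 658.00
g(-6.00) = -1321.00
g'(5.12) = 459.62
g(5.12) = 767.85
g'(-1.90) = 66.78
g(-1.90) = -41.96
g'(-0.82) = 11.74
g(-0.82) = -3.34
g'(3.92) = 266.76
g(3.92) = 337.21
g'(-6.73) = 826.73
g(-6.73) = -1861.76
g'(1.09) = 17.21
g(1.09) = 3.40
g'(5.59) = 549.29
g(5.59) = 1004.63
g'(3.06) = 160.42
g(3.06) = 155.43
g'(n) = 18*n^2 - 2*n - 2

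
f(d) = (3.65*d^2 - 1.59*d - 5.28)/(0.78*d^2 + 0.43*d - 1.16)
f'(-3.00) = 1.44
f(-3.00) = 7.08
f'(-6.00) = 0.18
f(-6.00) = 5.57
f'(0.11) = 3.39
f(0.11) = 4.90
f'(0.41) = 6.18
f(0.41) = 6.24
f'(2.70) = 0.74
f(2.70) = 3.00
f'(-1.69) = 107.72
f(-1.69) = 22.96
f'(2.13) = 1.51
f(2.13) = 2.40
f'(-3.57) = 0.78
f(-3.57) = 6.47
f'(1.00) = 2677.32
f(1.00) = -64.40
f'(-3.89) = 0.59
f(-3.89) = 6.26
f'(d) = (-1.56*d - 0.43)*(3.65*d^2 - 1.59*d - 5.28)/(0.78*d^2 + 0.43*d - 1.16)^2 + (7.3*d - 1.59)/(0.78*d^2 + 0.43*d - 1.16) = (2.8097*d^2 - 0.231199999999999*d + 4.1148)/(0.6084*d^4 + 0.6708*d^3 - 1.6247*d^2 - 0.9976*d + 1.3456)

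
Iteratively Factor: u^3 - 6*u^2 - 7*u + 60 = (u + 3)*(u^2 - 9*u + 20) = (u - 4)*(u + 3)*(u - 5)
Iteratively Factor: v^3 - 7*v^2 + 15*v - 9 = (v - 3)*(v^2 - 4*v + 3) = (v - 3)*(v - 1)*(v - 3)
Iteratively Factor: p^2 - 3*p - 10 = (p - 5)*(p + 2)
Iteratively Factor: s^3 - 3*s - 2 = (s + 1)*(s^2 - s - 2) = (s + 1)^2*(s - 2)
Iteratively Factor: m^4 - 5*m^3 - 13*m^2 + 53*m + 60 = (m - 4)*(m^3 - m^2 - 17*m - 15) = (m - 5)*(m - 4)*(m^2 + 4*m + 3) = (m - 5)*(m - 4)*(m + 3)*(m + 1)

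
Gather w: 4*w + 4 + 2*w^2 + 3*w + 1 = 2*w^2 + 7*w + 5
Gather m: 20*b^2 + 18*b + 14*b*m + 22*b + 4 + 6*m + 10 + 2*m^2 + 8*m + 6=20*b^2 + 40*b + 2*m^2 + m*(14*b + 14) + 20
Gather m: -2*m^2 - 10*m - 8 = -2*m^2 - 10*m - 8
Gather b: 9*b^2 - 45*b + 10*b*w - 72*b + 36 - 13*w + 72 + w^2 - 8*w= 9*b^2 + b*(10*w - 117) + w^2 - 21*w + 108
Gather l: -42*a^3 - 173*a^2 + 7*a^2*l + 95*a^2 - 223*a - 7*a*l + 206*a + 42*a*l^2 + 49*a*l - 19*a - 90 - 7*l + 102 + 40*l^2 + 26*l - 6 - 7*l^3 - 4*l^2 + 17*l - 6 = -42*a^3 - 78*a^2 - 36*a - 7*l^3 + l^2*(42*a + 36) + l*(7*a^2 + 42*a + 36)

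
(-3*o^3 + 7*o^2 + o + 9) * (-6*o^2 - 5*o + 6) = 18*o^5 - 27*o^4 - 59*o^3 - 17*o^2 - 39*o + 54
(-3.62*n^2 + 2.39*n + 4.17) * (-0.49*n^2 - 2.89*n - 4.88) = 1.7738*n^4 + 9.2907*n^3 + 8.7152*n^2 - 23.7145*n - 20.3496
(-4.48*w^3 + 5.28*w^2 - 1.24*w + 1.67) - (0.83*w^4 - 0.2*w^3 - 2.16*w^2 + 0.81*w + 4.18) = -0.83*w^4 - 4.28*w^3 + 7.44*w^2 - 2.05*w - 2.51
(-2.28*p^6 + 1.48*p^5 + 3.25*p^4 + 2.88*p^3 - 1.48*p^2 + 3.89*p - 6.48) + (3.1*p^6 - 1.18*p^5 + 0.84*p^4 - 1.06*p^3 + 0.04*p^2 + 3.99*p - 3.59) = 0.82*p^6 + 0.3*p^5 + 4.09*p^4 + 1.82*p^3 - 1.44*p^2 + 7.88*p - 10.07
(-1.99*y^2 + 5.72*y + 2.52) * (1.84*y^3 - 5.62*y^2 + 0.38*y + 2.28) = -3.6616*y^5 + 21.7086*y^4 - 28.2658*y^3 - 16.526*y^2 + 13.9992*y + 5.7456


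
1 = 1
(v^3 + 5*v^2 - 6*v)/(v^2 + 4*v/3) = 3*(v^2 + 5*v - 6)/(3*v + 4)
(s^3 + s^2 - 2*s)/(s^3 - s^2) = (s + 2)/s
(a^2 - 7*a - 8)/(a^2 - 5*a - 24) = (a + 1)/(a + 3)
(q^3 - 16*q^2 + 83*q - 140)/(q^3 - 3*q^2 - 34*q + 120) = (q - 7)/(q + 6)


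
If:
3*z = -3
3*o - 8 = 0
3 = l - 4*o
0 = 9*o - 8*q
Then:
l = 41/3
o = 8/3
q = 3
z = -1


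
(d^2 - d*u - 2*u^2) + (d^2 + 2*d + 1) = 2*d^2 - d*u + 2*d - 2*u^2 + 1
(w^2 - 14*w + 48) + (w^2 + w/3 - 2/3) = 2*w^2 - 41*w/3 + 142/3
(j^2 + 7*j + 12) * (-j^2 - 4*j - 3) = -j^4 - 11*j^3 - 43*j^2 - 69*j - 36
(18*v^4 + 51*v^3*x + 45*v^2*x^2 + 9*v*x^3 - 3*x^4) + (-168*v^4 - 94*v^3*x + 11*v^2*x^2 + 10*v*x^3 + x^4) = -150*v^4 - 43*v^3*x + 56*v^2*x^2 + 19*v*x^3 - 2*x^4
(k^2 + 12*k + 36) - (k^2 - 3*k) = 15*k + 36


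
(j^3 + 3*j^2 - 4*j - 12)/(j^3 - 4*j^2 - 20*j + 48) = (j^2 + 5*j + 6)/(j^2 - 2*j - 24)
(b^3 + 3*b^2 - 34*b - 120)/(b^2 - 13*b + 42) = (b^2 + 9*b + 20)/(b - 7)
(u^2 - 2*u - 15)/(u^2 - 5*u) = (u + 3)/u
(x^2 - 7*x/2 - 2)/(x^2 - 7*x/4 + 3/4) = 2*(2*x^2 - 7*x - 4)/(4*x^2 - 7*x + 3)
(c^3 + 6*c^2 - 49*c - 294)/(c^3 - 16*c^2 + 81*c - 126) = (c^2 + 13*c + 42)/(c^2 - 9*c + 18)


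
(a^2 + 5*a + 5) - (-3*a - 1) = a^2 + 8*a + 6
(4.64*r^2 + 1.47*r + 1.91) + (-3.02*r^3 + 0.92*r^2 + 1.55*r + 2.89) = -3.02*r^3 + 5.56*r^2 + 3.02*r + 4.8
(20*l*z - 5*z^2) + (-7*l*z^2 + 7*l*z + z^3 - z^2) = -7*l*z^2 + 27*l*z + z^3 - 6*z^2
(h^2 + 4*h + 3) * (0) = 0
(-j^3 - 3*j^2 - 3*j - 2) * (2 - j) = j^4 + j^3 - 3*j^2 - 4*j - 4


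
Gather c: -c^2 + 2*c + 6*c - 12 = -c^2 + 8*c - 12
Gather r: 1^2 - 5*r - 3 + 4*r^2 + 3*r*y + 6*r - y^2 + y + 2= 4*r^2 + r*(3*y + 1) - y^2 + y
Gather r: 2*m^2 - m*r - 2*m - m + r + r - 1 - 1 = 2*m^2 - 3*m + r*(2 - m) - 2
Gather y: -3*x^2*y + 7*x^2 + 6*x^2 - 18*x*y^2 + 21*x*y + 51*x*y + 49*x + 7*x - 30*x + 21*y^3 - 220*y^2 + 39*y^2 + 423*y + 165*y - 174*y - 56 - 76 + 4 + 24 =13*x^2 + 26*x + 21*y^3 + y^2*(-18*x - 181) + y*(-3*x^2 + 72*x + 414) - 104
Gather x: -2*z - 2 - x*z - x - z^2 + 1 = x*(-z - 1) - z^2 - 2*z - 1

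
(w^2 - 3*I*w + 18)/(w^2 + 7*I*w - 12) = (w - 6*I)/(w + 4*I)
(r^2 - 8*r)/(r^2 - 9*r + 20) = r*(r - 8)/(r^2 - 9*r + 20)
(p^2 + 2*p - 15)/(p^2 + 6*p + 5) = (p - 3)/(p + 1)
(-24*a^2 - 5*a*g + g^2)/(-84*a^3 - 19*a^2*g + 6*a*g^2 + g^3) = (8*a - g)/(28*a^2 - 3*a*g - g^2)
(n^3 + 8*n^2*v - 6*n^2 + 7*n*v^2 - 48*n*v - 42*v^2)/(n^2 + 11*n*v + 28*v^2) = (n^2 + n*v - 6*n - 6*v)/(n + 4*v)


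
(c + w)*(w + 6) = c*w + 6*c + w^2 + 6*w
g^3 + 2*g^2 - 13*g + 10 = (g - 2)*(g - 1)*(g + 5)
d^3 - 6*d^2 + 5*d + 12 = (d - 4)*(d - 3)*(d + 1)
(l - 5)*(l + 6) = l^2 + l - 30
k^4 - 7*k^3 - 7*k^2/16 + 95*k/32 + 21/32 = (k - 7)*(k - 3/4)*(k + 1/4)*(k + 1/2)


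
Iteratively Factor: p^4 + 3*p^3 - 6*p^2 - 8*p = (p + 1)*(p^3 + 2*p^2 - 8*p) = (p + 1)*(p + 4)*(p^2 - 2*p) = p*(p + 1)*(p + 4)*(p - 2)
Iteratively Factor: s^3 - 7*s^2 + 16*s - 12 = (s - 2)*(s^2 - 5*s + 6) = (s - 3)*(s - 2)*(s - 2)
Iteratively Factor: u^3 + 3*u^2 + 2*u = (u + 2)*(u^2 + u) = (u + 1)*(u + 2)*(u)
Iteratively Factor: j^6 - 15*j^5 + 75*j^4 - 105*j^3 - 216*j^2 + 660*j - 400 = (j - 1)*(j^5 - 14*j^4 + 61*j^3 - 44*j^2 - 260*j + 400) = (j - 5)*(j - 1)*(j^4 - 9*j^3 + 16*j^2 + 36*j - 80) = (j - 5)^2*(j - 1)*(j^3 - 4*j^2 - 4*j + 16) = (j - 5)^2*(j - 1)*(j + 2)*(j^2 - 6*j + 8) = (j - 5)^2*(j - 2)*(j - 1)*(j + 2)*(j - 4)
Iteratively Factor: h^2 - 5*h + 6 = (h - 2)*(h - 3)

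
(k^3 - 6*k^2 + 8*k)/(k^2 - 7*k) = (k^2 - 6*k + 8)/(k - 7)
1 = 1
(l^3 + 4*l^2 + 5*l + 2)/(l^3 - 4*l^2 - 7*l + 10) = (l^2 + 2*l + 1)/(l^2 - 6*l + 5)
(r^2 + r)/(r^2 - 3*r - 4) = r/(r - 4)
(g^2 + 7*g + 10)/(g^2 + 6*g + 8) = (g + 5)/(g + 4)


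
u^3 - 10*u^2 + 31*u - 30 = (u - 5)*(u - 3)*(u - 2)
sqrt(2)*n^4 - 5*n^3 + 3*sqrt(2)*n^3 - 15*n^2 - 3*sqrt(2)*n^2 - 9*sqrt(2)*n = n*(n + 3)*(n - 3*sqrt(2))*(sqrt(2)*n + 1)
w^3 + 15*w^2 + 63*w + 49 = (w + 1)*(w + 7)^2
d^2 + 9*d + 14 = (d + 2)*(d + 7)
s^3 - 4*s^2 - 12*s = s*(s - 6)*(s + 2)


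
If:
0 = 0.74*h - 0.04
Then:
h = 0.05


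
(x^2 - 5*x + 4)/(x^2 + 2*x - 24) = (x - 1)/(x + 6)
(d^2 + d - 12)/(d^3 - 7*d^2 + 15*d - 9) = (d + 4)/(d^2 - 4*d + 3)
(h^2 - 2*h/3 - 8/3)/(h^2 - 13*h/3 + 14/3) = (3*h + 4)/(3*h - 7)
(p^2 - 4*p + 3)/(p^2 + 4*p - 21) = (p - 1)/(p + 7)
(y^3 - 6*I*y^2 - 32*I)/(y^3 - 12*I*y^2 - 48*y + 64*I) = (y + 2*I)/(y - 4*I)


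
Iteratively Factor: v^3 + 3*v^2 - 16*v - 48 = (v - 4)*(v^2 + 7*v + 12) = (v - 4)*(v + 4)*(v + 3)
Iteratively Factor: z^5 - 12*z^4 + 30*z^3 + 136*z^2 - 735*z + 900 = (z - 5)*(z^4 - 7*z^3 - 5*z^2 + 111*z - 180) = (z - 5)*(z - 3)*(z^3 - 4*z^2 - 17*z + 60) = (z - 5)^2*(z - 3)*(z^2 + z - 12) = (z - 5)^2*(z - 3)*(z + 4)*(z - 3)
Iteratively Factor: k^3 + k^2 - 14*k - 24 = (k + 2)*(k^2 - k - 12) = (k + 2)*(k + 3)*(k - 4)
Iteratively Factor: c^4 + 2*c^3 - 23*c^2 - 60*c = (c)*(c^3 + 2*c^2 - 23*c - 60) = c*(c - 5)*(c^2 + 7*c + 12) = c*(c - 5)*(c + 4)*(c + 3)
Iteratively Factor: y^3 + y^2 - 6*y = (y)*(y^2 + y - 6) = y*(y + 3)*(y - 2)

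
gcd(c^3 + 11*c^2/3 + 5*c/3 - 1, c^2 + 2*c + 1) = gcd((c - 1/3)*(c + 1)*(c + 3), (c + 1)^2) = c + 1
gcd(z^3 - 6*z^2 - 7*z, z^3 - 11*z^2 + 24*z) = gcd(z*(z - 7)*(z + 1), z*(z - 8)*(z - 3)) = z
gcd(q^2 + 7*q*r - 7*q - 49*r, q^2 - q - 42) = q - 7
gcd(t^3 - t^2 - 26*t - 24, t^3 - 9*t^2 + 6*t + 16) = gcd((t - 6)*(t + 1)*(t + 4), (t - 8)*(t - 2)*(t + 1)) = t + 1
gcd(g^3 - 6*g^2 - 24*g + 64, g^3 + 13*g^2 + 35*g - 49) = 1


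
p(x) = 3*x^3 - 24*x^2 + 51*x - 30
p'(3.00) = -12.00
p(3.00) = -12.00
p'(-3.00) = 276.00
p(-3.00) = -480.00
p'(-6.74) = 783.37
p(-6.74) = -2382.55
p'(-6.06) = 672.39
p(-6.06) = -1888.06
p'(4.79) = 27.58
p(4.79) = -6.66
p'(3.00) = -12.00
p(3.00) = -12.00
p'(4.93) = 33.10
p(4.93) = -2.42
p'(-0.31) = 66.74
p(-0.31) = -48.21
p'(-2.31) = 209.90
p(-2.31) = -312.86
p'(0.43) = 32.02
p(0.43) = -12.27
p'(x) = 9*x^2 - 48*x + 51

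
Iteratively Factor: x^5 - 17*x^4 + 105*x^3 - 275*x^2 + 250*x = (x - 5)*(x^4 - 12*x^3 + 45*x^2 - 50*x) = x*(x - 5)*(x^3 - 12*x^2 + 45*x - 50) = x*(x - 5)*(x - 2)*(x^2 - 10*x + 25) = x*(x - 5)^2*(x - 2)*(x - 5)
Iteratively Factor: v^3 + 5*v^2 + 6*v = (v)*(v^2 + 5*v + 6) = v*(v + 3)*(v + 2)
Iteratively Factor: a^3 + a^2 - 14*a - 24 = (a + 3)*(a^2 - 2*a - 8) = (a + 2)*(a + 3)*(a - 4)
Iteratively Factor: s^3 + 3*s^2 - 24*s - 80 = (s + 4)*(s^2 - s - 20) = (s - 5)*(s + 4)*(s + 4)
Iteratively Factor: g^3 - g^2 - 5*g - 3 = (g - 3)*(g^2 + 2*g + 1) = (g - 3)*(g + 1)*(g + 1)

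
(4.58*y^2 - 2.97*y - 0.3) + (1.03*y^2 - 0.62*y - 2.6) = 5.61*y^2 - 3.59*y - 2.9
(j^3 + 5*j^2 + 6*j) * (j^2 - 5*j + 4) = j^5 - 15*j^3 - 10*j^2 + 24*j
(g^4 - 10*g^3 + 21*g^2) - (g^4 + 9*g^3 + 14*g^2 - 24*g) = -19*g^3 + 7*g^2 + 24*g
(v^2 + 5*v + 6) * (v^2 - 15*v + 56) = v^4 - 10*v^3 - 13*v^2 + 190*v + 336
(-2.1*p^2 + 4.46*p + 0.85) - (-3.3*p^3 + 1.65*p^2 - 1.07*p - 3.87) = 3.3*p^3 - 3.75*p^2 + 5.53*p + 4.72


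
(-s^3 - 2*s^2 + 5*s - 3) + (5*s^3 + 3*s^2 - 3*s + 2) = 4*s^3 + s^2 + 2*s - 1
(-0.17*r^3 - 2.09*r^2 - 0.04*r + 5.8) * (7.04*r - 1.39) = -1.1968*r^4 - 14.4773*r^3 + 2.6235*r^2 + 40.8876*r - 8.062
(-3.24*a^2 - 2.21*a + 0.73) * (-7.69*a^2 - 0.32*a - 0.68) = 24.9156*a^4 + 18.0317*a^3 - 2.7033*a^2 + 1.2692*a - 0.4964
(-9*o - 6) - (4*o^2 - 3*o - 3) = -4*o^2 - 6*o - 3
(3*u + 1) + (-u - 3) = 2*u - 2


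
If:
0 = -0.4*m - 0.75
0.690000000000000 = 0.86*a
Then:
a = 0.80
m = -1.88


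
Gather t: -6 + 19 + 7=20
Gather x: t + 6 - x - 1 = t - x + 5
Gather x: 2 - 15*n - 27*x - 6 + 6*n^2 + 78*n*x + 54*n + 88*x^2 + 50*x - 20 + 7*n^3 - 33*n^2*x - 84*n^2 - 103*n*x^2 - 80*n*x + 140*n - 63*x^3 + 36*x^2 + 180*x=7*n^3 - 78*n^2 + 179*n - 63*x^3 + x^2*(124 - 103*n) + x*(-33*n^2 - 2*n + 203) - 24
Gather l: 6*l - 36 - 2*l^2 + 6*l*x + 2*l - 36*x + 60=-2*l^2 + l*(6*x + 8) - 36*x + 24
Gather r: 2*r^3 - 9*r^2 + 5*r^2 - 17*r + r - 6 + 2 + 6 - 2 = 2*r^3 - 4*r^2 - 16*r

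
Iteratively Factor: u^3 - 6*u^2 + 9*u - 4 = (u - 1)*(u^2 - 5*u + 4) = (u - 1)^2*(u - 4)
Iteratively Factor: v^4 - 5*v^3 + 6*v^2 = (v - 3)*(v^3 - 2*v^2) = v*(v - 3)*(v^2 - 2*v) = v^2*(v - 3)*(v - 2)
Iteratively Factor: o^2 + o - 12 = (o + 4)*(o - 3)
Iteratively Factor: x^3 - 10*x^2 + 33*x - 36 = (x - 3)*(x^2 - 7*x + 12) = (x - 3)^2*(x - 4)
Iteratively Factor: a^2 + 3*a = (a)*(a + 3)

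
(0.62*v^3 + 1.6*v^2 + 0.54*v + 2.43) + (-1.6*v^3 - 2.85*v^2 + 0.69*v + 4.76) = -0.98*v^3 - 1.25*v^2 + 1.23*v + 7.19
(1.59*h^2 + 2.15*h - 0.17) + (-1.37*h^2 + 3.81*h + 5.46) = 0.22*h^2 + 5.96*h + 5.29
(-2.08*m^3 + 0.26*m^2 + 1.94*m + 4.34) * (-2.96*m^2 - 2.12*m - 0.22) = 6.1568*m^5 + 3.64*m^4 - 5.836*m^3 - 17.0164*m^2 - 9.6276*m - 0.9548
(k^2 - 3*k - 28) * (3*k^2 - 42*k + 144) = 3*k^4 - 51*k^3 + 186*k^2 + 744*k - 4032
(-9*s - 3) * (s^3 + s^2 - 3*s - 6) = -9*s^4 - 12*s^3 + 24*s^2 + 63*s + 18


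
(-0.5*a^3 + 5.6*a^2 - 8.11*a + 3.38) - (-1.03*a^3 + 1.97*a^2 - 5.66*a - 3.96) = 0.53*a^3 + 3.63*a^2 - 2.45*a + 7.34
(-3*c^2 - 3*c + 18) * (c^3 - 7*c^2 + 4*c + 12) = -3*c^5 + 18*c^4 + 27*c^3 - 174*c^2 + 36*c + 216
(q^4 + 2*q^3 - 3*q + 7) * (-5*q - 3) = -5*q^5 - 13*q^4 - 6*q^3 + 15*q^2 - 26*q - 21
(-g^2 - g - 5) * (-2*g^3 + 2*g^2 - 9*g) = 2*g^5 + 17*g^3 - g^2 + 45*g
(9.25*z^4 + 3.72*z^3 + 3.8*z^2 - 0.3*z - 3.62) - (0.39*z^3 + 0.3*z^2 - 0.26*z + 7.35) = 9.25*z^4 + 3.33*z^3 + 3.5*z^2 - 0.04*z - 10.97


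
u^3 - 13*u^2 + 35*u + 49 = (u - 7)^2*(u + 1)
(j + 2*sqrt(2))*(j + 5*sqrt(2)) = j^2 + 7*sqrt(2)*j + 20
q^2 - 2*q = q*(q - 2)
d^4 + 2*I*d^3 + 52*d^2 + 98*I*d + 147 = (d - 7*I)*(d - I)*(d + 3*I)*(d + 7*I)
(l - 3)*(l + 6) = l^2 + 3*l - 18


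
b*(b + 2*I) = b^2 + 2*I*b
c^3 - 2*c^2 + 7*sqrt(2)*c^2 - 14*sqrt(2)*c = c*(c - 2)*(c + 7*sqrt(2))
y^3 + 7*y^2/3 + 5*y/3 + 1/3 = (y + 1/3)*(y + 1)^2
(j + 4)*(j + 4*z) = j^2 + 4*j*z + 4*j + 16*z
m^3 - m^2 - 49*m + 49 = (m - 7)*(m - 1)*(m + 7)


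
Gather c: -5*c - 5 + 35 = 30 - 5*c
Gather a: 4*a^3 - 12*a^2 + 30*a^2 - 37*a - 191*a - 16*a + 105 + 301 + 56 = 4*a^3 + 18*a^2 - 244*a + 462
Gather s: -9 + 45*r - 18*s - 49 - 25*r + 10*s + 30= 20*r - 8*s - 28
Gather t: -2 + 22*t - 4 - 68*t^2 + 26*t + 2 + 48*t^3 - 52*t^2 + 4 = 48*t^3 - 120*t^2 + 48*t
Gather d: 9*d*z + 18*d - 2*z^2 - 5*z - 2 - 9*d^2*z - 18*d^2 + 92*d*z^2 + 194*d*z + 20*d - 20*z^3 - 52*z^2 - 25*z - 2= d^2*(-9*z - 18) + d*(92*z^2 + 203*z + 38) - 20*z^3 - 54*z^2 - 30*z - 4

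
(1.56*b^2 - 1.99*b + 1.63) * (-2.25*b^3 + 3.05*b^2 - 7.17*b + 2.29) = -3.51*b^5 + 9.2355*b^4 - 20.9222*b^3 + 22.8122*b^2 - 16.2442*b + 3.7327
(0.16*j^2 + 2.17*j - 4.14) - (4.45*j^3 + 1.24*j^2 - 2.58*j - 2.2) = -4.45*j^3 - 1.08*j^2 + 4.75*j - 1.94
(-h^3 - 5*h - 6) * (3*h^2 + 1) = -3*h^5 - 16*h^3 - 18*h^2 - 5*h - 6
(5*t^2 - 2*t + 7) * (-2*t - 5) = -10*t^3 - 21*t^2 - 4*t - 35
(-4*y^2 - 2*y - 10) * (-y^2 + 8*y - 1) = 4*y^4 - 30*y^3 - 2*y^2 - 78*y + 10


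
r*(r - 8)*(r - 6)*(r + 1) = r^4 - 13*r^3 + 34*r^2 + 48*r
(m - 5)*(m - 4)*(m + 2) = m^3 - 7*m^2 + 2*m + 40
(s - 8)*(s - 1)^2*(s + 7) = s^4 - 3*s^3 - 53*s^2 + 111*s - 56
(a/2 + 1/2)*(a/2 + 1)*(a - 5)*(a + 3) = a^4/4 + a^3/4 - 19*a^2/4 - 49*a/4 - 15/2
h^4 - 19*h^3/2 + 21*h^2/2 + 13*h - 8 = (h - 8)*(h - 2)*(h - 1/2)*(h + 1)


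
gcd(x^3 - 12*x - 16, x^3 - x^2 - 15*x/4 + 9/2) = x + 2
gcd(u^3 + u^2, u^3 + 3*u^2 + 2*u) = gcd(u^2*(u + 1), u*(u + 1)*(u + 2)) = u^2 + u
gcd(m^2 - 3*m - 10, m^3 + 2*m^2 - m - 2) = m + 2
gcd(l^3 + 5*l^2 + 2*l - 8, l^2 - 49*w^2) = 1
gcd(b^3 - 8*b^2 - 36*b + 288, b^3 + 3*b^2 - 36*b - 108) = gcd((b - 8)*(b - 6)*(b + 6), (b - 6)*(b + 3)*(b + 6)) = b^2 - 36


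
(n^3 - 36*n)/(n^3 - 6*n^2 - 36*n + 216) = n/(n - 6)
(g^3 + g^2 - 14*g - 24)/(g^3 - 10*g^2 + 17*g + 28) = (g^2 + 5*g + 6)/(g^2 - 6*g - 7)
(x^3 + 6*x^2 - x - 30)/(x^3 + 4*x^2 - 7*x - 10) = (x + 3)/(x + 1)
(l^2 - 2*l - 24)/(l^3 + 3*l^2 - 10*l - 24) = (l - 6)/(l^2 - l - 6)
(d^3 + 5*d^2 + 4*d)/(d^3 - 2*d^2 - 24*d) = (d + 1)/(d - 6)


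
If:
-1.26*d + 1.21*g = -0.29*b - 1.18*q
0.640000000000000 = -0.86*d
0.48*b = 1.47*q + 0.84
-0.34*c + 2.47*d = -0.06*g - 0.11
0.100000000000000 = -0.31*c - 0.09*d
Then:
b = -50.92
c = -0.11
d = -0.74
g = 28.20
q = -17.20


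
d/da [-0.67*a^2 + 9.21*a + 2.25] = 9.21 - 1.34*a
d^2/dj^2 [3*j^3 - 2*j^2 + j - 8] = 18*j - 4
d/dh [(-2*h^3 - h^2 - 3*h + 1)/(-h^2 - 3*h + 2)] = (2*h^4 + 12*h^3 - 12*h^2 - 2*h - 3)/(h^4 + 6*h^3 + 5*h^2 - 12*h + 4)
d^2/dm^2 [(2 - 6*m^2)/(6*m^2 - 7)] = 60*(-18*m^2 - 7)/(216*m^6 - 756*m^4 + 882*m^2 - 343)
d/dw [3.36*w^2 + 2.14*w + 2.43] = 6.72*w + 2.14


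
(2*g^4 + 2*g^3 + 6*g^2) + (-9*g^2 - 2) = 2*g^4 + 2*g^3 - 3*g^2 - 2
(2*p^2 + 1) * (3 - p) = -2*p^3 + 6*p^2 - p + 3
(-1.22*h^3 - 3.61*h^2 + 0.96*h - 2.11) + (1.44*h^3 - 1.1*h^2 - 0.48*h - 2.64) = 0.22*h^3 - 4.71*h^2 + 0.48*h - 4.75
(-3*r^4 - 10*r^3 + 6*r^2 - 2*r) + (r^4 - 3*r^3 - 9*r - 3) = -2*r^4 - 13*r^3 + 6*r^2 - 11*r - 3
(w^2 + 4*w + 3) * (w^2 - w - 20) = w^4 + 3*w^3 - 21*w^2 - 83*w - 60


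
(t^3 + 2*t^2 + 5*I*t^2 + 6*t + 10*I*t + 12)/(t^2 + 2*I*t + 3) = (t^2 + t*(2 + 6*I) + 12*I)/(t + 3*I)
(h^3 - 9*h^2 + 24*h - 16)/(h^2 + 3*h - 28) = (h^2 - 5*h + 4)/(h + 7)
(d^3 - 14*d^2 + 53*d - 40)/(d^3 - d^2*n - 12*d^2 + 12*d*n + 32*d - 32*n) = (d^2 - 6*d + 5)/(d^2 - d*n - 4*d + 4*n)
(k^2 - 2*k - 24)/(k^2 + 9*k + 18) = (k^2 - 2*k - 24)/(k^2 + 9*k + 18)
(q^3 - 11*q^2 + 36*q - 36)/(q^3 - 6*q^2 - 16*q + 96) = (q^2 - 5*q + 6)/(q^2 - 16)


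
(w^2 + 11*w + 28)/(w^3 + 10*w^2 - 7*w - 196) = (w + 4)/(w^2 + 3*w - 28)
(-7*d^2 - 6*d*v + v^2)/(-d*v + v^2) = (7*d^2 + 6*d*v - v^2)/(v*(d - v))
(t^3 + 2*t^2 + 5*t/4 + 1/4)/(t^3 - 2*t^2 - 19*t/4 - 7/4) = (2*t + 1)/(2*t - 7)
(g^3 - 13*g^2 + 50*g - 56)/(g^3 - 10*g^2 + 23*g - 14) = (g - 4)/(g - 1)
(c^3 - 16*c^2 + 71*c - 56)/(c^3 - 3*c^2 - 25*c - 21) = (c^2 - 9*c + 8)/(c^2 + 4*c + 3)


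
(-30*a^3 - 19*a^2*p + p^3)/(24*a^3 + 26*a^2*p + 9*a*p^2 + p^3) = (-5*a + p)/(4*a + p)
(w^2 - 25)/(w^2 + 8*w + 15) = (w - 5)/(w + 3)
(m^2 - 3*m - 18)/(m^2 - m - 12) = (m - 6)/(m - 4)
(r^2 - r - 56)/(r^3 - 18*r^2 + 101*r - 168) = (r + 7)/(r^2 - 10*r + 21)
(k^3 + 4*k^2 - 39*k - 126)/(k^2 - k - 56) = (k^2 - 3*k - 18)/(k - 8)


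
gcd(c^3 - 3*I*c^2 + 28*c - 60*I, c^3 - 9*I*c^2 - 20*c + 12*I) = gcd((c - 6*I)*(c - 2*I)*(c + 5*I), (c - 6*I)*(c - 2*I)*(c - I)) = c^2 - 8*I*c - 12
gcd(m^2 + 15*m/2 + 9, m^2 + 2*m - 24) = m + 6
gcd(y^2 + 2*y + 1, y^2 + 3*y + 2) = y + 1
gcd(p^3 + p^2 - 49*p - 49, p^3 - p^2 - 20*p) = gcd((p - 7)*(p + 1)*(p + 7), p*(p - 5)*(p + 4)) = 1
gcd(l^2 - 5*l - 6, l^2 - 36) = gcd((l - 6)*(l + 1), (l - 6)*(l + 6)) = l - 6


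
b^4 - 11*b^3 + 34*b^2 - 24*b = b*(b - 6)*(b - 4)*(b - 1)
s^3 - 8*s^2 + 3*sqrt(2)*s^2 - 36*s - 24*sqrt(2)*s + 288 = (s - 8)*(s - 3*sqrt(2))*(s + 6*sqrt(2))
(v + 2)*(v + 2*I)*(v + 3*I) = v^3 + 2*v^2 + 5*I*v^2 - 6*v + 10*I*v - 12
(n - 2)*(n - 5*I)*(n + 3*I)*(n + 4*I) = n^4 - 2*n^3 + 2*I*n^3 + 23*n^2 - 4*I*n^2 - 46*n + 60*I*n - 120*I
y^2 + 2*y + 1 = (y + 1)^2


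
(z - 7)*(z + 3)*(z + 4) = z^3 - 37*z - 84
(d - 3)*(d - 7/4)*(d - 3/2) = d^3 - 25*d^2/4 + 99*d/8 - 63/8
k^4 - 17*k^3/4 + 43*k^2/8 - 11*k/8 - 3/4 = (k - 2)*(k - 3/2)*(k - 1)*(k + 1/4)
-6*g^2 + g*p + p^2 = (-2*g + p)*(3*g + p)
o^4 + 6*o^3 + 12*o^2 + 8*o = o*(o + 2)^3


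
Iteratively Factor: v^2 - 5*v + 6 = (v - 2)*(v - 3)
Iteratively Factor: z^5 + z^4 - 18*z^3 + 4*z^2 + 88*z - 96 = (z - 2)*(z^4 + 3*z^3 - 12*z^2 - 20*z + 48) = (z - 2)*(z + 3)*(z^3 - 12*z + 16) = (z - 2)^2*(z + 3)*(z^2 + 2*z - 8) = (z - 2)^2*(z + 3)*(z + 4)*(z - 2)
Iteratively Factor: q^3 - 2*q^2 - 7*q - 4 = (q - 4)*(q^2 + 2*q + 1) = (q - 4)*(q + 1)*(q + 1)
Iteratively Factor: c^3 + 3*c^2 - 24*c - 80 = (c + 4)*(c^2 - c - 20) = (c - 5)*(c + 4)*(c + 4)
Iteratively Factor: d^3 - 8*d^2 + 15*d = (d - 3)*(d^2 - 5*d) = (d - 5)*(d - 3)*(d)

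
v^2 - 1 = (v - 1)*(v + 1)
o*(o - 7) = o^2 - 7*o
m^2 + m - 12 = (m - 3)*(m + 4)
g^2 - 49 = (g - 7)*(g + 7)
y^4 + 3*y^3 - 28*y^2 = y^2*(y - 4)*(y + 7)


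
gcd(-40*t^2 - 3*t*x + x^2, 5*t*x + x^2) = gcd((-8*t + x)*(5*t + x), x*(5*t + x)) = 5*t + x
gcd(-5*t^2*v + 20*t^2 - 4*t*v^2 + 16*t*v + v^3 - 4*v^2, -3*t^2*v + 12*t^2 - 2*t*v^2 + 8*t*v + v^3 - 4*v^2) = t*v - 4*t + v^2 - 4*v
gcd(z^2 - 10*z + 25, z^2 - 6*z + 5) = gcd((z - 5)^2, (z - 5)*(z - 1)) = z - 5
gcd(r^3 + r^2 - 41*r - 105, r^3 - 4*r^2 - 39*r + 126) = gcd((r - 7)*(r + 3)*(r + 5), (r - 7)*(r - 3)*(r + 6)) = r - 7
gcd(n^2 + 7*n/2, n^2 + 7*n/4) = n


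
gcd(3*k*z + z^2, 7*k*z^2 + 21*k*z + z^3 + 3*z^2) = z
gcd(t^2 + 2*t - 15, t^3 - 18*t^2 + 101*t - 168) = t - 3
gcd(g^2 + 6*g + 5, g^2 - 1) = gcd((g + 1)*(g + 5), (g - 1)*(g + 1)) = g + 1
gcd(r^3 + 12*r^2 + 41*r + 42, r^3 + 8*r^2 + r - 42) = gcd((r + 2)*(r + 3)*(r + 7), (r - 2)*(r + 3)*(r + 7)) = r^2 + 10*r + 21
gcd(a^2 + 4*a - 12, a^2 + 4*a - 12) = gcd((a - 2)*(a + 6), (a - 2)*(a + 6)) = a^2 + 4*a - 12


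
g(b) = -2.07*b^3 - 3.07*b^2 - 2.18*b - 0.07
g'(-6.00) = -188.90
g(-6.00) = 349.61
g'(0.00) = -2.18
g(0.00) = -0.07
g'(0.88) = -12.39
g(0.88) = -5.78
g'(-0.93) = -1.84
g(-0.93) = 0.97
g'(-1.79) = -11.09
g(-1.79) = 5.87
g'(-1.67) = -9.25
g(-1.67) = 4.65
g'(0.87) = -12.22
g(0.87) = -5.65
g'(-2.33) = -21.59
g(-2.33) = 14.53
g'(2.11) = -42.78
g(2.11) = -37.78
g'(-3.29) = -49.20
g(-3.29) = 47.59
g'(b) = -6.21*b^2 - 6.14*b - 2.18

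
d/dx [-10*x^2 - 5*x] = -20*x - 5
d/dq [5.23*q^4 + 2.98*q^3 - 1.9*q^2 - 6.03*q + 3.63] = 20.92*q^3 + 8.94*q^2 - 3.8*q - 6.03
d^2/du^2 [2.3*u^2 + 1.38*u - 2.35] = 4.60000000000000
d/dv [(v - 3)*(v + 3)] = 2*v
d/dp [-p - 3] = -1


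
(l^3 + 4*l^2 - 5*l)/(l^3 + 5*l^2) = (l - 1)/l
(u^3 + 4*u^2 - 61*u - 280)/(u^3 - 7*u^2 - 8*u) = (u^2 + 12*u + 35)/(u*(u + 1))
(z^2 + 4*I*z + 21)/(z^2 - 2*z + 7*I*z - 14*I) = (z - 3*I)/(z - 2)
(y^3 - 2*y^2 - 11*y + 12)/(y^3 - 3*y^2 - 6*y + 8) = (y + 3)/(y + 2)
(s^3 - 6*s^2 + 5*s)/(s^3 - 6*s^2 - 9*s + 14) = s*(s - 5)/(s^2 - 5*s - 14)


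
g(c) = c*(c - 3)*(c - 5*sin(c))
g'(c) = c*(1 - 5*cos(c))*(c - 3) + c*(c - 5*sin(c)) + (c - 3)*(c - 5*sin(c)) = -c*(c - 3)*(5*cos(c) - 1) + c*(c - 5*sin(c)) + (c - 3)*(c - 5*sin(c))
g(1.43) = 7.90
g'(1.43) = -0.18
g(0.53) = 2.62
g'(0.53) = 8.21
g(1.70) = 7.20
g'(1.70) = -4.94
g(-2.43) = 11.02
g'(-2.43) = 56.59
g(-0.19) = 0.46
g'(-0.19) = -4.92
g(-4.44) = -305.75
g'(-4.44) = 187.43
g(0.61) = 3.29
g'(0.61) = 8.53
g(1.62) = 7.54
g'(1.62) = -3.60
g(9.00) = 374.73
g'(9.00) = 404.10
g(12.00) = 1585.75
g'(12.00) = -39.34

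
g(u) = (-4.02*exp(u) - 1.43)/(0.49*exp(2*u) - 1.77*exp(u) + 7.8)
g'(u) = (-4.02*exp(u) - 1.43)*(-0.98*exp(2*u) + 1.77*exp(u))/(0.49*exp(2*u) - 1.77*exp(u) + 7.8)^2 - 4.02*exp(u)/(0.49*exp(2*u) - 1.77*exp(u) + 7.8) = (1.9698*exp(2*u) + 1.4014*exp(u) - 33.8871)*exp(u)/(0.2401*exp(4*u) - 1.7346*exp(3*u) + 10.7769*exp(2*u) - 27.612*exp(u) + 60.84)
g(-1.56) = -0.31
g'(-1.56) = -0.13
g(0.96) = -1.83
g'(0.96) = -1.03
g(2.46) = -0.89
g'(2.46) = 1.01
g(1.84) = -1.66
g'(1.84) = 1.29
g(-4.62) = -0.19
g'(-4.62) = -0.01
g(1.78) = -1.74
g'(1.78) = 1.23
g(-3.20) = -0.21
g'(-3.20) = -0.02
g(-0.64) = -0.51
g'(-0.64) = -0.35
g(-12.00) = -0.18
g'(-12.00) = 0.00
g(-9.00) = -0.18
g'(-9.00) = 0.00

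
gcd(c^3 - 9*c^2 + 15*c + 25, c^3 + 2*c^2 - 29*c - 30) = c^2 - 4*c - 5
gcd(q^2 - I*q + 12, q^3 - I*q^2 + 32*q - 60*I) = 1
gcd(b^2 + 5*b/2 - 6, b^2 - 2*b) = 1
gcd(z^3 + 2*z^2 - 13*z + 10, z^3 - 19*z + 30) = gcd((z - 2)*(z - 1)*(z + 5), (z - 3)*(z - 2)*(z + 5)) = z^2 + 3*z - 10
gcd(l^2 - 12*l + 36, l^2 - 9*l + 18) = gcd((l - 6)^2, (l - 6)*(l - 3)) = l - 6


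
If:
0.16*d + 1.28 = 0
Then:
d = -8.00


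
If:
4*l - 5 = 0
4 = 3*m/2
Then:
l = 5/4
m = 8/3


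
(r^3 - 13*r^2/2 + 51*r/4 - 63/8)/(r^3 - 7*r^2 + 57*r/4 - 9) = (r - 7/2)/(r - 4)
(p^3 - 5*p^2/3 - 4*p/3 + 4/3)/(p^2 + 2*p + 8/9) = 3*(3*p^3 - 5*p^2 - 4*p + 4)/(9*p^2 + 18*p + 8)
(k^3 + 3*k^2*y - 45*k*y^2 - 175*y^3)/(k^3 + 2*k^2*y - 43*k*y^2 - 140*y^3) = (k + 5*y)/(k + 4*y)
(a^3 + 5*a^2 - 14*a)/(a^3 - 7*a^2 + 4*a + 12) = a*(a + 7)/(a^2 - 5*a - 6)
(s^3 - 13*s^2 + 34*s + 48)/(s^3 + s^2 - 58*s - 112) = (s^2 - 5*s - 6)/(s^2 + 9*s + 14)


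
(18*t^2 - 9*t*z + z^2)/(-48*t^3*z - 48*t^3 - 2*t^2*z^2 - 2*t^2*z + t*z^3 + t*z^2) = (-18*t^2 + 9*t*z - z^2)/(t*(48*t^2*z + 48*t^2 + 2*t*z^2 + 2*t*z - z^3 - z^2))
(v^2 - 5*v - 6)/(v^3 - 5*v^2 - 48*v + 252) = (v + 1)/(v^2 + v - 42)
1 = 1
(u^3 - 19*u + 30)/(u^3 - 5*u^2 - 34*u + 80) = (u - 3)/(u - 8)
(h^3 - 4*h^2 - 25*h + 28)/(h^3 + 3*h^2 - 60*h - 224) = (h^2 - 8*h + 7)/(h^2 - h - 56)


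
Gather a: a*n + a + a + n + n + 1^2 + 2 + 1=a*(n + 2) + 2*n + 4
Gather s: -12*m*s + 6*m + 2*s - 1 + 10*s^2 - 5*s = 6*m + 10*s^2 + s*(-12*m - 3) - 1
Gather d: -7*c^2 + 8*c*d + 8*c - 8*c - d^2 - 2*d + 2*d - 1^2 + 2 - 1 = -7*c^2 + 8*c*d - d^2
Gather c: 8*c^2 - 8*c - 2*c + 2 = 8*c^2 - 10*c + 2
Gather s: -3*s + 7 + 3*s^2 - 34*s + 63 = 3*s^2 - 37*s + 70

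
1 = 1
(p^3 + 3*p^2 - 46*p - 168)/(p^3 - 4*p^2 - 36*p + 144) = (p^2 - 3*p - 28)/(p^2 - 10*p + 24)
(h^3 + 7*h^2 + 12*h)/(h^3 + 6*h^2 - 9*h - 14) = h*(h^2 + 7*h + 12)/(h^3 + 6*h^2 - 9*h - 14)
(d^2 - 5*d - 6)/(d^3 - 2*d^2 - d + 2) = (d - 6)/(d^2 - 3*d + 2)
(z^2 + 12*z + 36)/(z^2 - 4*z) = (z^2 + 12*z + 36)/(z*(z - 4))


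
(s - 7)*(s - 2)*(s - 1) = s^3 - 10*s^2 + 23*s - 14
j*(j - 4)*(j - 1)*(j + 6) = j^4 + j^3 - 26*j^2 + 24*j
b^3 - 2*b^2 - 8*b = b*(b - 4)*(b + 2)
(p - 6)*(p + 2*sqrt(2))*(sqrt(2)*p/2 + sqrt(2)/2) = sqrt(2)*p^3/2 - 5*sqrt(2)*p^2/2 + 2*p^2 - 10*p - 3*sqrt(2)*p - 12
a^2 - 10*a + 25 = (a - 5)^2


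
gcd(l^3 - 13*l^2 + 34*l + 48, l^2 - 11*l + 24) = l - 8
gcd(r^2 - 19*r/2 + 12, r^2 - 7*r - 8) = r - 8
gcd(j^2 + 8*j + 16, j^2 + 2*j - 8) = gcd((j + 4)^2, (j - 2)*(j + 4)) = j + 4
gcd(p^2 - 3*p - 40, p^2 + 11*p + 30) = p + 5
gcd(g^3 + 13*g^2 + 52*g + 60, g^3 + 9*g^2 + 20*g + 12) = g^2 + 8*g + 12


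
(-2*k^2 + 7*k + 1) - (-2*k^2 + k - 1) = 6*k + 2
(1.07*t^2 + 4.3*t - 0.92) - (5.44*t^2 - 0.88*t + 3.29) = -4.37*t^2 + 5.18*t - 4.21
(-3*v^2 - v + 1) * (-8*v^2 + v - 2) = 24*v^4 + 5*v^3 - 3*v^2 + 3*v - 2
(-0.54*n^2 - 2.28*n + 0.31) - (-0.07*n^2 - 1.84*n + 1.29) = -0.47*n^2 - 0.44*n - 0.98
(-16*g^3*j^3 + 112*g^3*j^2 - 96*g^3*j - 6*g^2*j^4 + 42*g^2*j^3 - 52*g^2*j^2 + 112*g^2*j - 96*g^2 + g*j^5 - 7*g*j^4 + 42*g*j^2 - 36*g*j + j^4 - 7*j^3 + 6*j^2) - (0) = -16*g^3*j^3 + 112*g^3*j^2 - 96*g^3*j - 6*g^2*j^4 + 42*g^2*j^3 - 52*g^2*j^2 + 112*g^2*j - 96*g^2 + g*j^5 - 7*g*j^4 + 42*g*j^2 - 36*g*j + j^4 - 7*j^3 + 6*j^2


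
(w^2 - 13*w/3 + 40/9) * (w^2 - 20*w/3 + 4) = w^4 - 11*w^3 + 112*w^2/3 - 1268*w/27 + 160/9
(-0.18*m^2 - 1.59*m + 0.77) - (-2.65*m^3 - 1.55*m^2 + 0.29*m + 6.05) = 2.65*m^3 + 1.37*m^2 - 1.88*m - 5.28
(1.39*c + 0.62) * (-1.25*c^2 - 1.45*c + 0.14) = -1.7375*c^3 - 2.7905*c^2 - 0.7044*c + 0.0868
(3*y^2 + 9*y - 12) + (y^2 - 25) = 4*y^2 + 9*y - 37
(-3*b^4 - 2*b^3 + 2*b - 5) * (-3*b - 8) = 9*b^5 + 30*b^4 + 16*b^3 - 6*b^2 - b + 40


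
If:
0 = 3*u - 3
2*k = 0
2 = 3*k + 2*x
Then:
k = 0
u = 1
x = 1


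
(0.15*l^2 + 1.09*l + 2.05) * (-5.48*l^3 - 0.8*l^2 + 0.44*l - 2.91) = -0.822*l^5 - 6.0932*l^4 - 12.04*l^3 - 1.5969*l^2 - 2.2699*l - 5.9655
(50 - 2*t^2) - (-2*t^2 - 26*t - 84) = 26*t + 134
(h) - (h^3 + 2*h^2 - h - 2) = -h^3 - 2*h^2 + 2*h + 2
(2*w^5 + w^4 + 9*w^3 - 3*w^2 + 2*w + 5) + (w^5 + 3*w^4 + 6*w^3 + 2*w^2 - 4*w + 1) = 3*w^5 + 4*w^4 + 15*w^3 - w^2 - 2*w + 6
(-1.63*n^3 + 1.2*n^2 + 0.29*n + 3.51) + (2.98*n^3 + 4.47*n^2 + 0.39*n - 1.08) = 1.35*n^3 + 5.67*n^2 + 0.68*n + 2.43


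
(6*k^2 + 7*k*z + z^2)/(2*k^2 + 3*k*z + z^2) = (6*k + z)/(2*k + z)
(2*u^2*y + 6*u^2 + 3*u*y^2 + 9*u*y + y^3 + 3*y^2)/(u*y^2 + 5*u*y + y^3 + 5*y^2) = (2*u*y + 6*u + y^2 + 3*y)/(y*(y + 5))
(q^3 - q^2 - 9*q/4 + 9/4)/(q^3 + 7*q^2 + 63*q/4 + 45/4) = (2*q^2 - 5*q + 3)/(2*q^2 + 11*q + 15)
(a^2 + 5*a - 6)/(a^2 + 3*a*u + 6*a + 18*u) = (a - 1)/(a + 3*u)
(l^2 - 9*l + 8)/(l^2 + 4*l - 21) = (l^2 - 9*l + 8)/(l^2 + 4*l - 21)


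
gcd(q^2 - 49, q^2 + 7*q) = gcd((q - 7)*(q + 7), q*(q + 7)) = q + 7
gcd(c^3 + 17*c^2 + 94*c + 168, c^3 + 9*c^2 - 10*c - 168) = c^2 + 13*c + 42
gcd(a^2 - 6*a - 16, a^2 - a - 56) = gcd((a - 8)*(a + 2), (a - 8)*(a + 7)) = a - 8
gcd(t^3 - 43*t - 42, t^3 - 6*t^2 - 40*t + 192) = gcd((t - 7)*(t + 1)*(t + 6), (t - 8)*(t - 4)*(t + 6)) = t + 6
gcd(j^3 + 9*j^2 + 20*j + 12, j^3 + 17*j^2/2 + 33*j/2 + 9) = j^2 + 7*j + 6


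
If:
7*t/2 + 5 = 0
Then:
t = -10/7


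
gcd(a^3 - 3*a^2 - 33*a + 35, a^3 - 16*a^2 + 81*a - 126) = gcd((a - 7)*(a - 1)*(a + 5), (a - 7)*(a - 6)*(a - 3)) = a - 7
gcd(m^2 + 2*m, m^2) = m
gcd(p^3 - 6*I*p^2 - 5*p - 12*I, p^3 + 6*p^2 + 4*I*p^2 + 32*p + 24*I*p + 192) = p - 4*I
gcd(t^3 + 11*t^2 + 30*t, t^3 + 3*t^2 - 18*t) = t^2 + 6*t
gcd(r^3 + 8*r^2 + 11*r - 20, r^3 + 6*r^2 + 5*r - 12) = r^2 + 3*r - 4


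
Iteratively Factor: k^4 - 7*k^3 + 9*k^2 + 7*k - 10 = (k - 2)*(k^3 - 5*k^2 - k + 5) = (k - 2)*(k - 1)*(k^2 - 4*k - 5) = (k - 2)*(k - 1)*(k + 1)*(k - 5)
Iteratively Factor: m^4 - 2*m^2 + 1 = (m - 1)*(m^3 + m^2 - m - 1) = (m - 1)^2*(m^2 + 2*m + 1) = (m - 1)^2*(m + 1)*(m + 1)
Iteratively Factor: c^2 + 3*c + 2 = (c + 2)*(c + 1)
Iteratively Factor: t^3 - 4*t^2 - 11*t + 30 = (t + 3)*(t^2 - 7*t + 10) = (t - 5)*(t + 3)*(t - 2)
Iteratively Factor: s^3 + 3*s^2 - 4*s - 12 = (s + 2)*(s^2 + s - 6) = (s - 2)*(s + 2)*(s + 3)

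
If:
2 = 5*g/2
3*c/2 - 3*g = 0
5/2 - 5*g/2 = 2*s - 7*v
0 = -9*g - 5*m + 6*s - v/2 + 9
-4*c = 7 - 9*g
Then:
No Solution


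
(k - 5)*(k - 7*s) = k^2 - 7*k*s - 5*k + 35*s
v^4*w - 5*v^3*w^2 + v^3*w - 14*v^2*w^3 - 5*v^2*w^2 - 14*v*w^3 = v*(v - 7*w)*(v + 2*w)*(v*w + w)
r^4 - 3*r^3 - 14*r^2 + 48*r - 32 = (r - 4)*(r - 2)*(r - 1)*(r + 4)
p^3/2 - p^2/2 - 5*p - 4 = (p/2 + 1)*(p - 4)*(p + 1)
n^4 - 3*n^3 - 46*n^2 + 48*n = n*(n - 8)*(n - 1)*(n + 6)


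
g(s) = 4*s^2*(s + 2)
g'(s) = 4*s^2 + 8*s*(s + 2) = 4*s*(3*s + 4)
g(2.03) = 66.43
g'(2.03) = 81.93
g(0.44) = 1.89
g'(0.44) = 9.36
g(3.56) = 281.86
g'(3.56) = 209.04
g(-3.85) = -109.69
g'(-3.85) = 116.27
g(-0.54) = 1.70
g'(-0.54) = -5.14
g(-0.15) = 0.17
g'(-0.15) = -2.13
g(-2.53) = -13.57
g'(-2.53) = 36.33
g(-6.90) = -933.16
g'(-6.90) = 460.92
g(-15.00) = -11700.00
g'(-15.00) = 2460.00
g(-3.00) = -36.00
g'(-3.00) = 60.00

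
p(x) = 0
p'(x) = 0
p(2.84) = 0.00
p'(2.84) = 0.00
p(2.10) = 0.00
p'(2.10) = 0.00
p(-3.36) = 0.00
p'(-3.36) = 0.00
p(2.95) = 0.00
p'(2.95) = 0.00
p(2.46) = 0.00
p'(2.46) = 0.00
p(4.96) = 0.00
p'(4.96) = 0.00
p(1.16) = 0.00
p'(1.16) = 0.00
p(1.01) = 0.00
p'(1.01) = 0.00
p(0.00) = 0.00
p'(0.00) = 0.00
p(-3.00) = 0.00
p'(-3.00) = 0.00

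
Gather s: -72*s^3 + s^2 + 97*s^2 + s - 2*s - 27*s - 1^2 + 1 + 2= -72*s^3 + 98*s^2 - 28*s + 2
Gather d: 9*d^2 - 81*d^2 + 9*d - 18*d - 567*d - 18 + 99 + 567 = -72*d^2 - 576*d + 648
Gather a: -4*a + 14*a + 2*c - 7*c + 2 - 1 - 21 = 10*a - 5*c - 20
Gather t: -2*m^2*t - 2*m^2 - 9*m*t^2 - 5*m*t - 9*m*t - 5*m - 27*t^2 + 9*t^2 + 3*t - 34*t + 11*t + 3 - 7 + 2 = -2*m^2 - 5*m + t^2*(-9*m - 18) + t*(-2*m^2 - 14*m - 20) - 2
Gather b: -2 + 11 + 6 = 15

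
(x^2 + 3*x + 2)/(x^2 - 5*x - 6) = (x + 2)/(x - 6)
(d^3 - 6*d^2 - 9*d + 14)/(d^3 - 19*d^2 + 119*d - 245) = (d^2 + d - 2)/(d^2 - 12*d + 35)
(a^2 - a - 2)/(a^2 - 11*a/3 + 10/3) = 3*(a + 1)/(3*a - 5)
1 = 1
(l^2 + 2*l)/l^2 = (l + 2)/l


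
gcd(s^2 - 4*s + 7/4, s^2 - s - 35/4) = s - 7/2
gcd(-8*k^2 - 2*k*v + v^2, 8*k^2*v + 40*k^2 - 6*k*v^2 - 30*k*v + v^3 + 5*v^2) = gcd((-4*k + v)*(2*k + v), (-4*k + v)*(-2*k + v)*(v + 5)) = -4*k + v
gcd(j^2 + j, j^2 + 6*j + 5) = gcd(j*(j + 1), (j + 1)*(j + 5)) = j + 1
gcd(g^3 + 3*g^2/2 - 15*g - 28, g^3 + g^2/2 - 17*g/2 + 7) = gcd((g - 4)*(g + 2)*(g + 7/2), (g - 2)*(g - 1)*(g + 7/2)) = g + 7/2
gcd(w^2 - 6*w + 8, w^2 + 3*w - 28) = w - 4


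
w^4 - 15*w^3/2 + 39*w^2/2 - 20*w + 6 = (w - 3)*(w - 2)^2*(w - 1/2)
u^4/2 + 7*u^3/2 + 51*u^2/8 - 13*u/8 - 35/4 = (u/2 + 1)*(u - 1)*(u + 5/2)*(u + 7/2)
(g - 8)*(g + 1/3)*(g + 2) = g^3 - 17*g^2/3 - 18*g - 16/3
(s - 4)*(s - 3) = s^2 - 7*s + 12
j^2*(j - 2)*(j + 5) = j^4 + 3*j^3 - 10*j^2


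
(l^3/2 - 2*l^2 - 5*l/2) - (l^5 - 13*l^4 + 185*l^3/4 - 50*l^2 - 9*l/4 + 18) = -l^5 + 13*l^4 - 183*l^3/4 + 48*l^2 - l/4 - 18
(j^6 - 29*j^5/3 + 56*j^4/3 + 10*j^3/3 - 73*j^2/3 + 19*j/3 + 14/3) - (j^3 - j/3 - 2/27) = j^6 - 29*j^5/3 + 56*j^4/3 + 7*j^3/3 - 73*j^2/3 + 20*j/3 + 128/27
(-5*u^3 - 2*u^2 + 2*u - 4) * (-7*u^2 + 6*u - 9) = 35*u^5 - 16*u^4 + 19*u^3 + 58*u^2 - 42*u + 36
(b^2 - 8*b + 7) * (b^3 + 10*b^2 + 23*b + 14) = b^5 + 2*b^4 - 50*b^3 - 100*b^2 + 49*b + 98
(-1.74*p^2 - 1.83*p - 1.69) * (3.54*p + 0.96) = -6.1596*p^3 - 8.1486*p^2 - 7.7394*p - 1.6224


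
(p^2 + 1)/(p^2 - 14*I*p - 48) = (p^2 + 1)/(p^2 - 14*I*p - 48)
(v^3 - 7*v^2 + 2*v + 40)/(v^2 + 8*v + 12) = (v^2 - 9*v + 20)/(v + 6)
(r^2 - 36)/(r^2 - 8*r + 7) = (r^2 - 36)/(r^2 - 8*r + 7)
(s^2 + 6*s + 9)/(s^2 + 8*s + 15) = (s + 3)/(s + 5)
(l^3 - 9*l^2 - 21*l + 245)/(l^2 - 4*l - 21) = (l^2 - 2*l - 35)/(l + 3)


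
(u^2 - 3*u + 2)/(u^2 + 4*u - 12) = (u - 1)/(u + 6)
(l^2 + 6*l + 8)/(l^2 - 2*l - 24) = (l + 2)/(l - 6)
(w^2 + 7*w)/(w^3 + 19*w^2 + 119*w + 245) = w/(w^2 + 12*w + 35)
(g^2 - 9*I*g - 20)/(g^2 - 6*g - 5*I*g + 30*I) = (g - 4*I)/(g - 6)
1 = 1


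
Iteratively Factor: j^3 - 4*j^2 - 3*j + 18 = (j - 3)*(j^2 - j - 6) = (j - 3)^2*(j + 2)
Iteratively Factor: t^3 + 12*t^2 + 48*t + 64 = (t + 4)*(t^2 + 8*t + 16) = (t + 4)^2*(t + 4)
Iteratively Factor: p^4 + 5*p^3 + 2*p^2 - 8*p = (p)*(p^3 + 5*p^2 + 2*p - 8) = p*(p + 2)*(p^2 + 3*p - 4) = p*(p - 1)*(p + 2)*(p + 4)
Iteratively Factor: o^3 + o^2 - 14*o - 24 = (o - 4)*(o^2 + 5*o + 6) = (o - 4)*(o + 2)*(o + 3)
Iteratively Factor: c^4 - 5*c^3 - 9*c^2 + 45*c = (c)*(c^3 - 5*c^2 - 9*c + 45) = c*(c - 3)*(c^2 - 2*c - 15) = c*(c - 5)*(c - 3)*(c + 3)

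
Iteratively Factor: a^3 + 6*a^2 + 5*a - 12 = (a + 3)*(a^2 + 3*a - 4) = (a - 1)*(a + 3)*(a + 4)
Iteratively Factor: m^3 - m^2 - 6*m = (m - 3)*(m^2 + 2*m) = m*(m - 3)*(m + 2)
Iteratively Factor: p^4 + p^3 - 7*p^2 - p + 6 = (p + 1)*(p^3 - 7*p + 6) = (p + 1)*(p + 3)*(p^2 - 3*p + 2) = (p - 1)*(p + 1)*(p + 3)*(p - 2)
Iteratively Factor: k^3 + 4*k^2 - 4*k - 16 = (k + 2)*(k^2 + 2*k - 8) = (k - 2)*(k + 2)*(k + 4)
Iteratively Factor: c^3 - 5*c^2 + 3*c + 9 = (c + 1)*(c^2 - 6*c + 9) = (c - 3)*(c + 1)*(c - 3)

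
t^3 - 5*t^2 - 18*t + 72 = (t - 6)*(t - 3)*(t + 4)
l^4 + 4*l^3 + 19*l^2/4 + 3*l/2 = l*(l + 1/2)*(l + 3/2)*(l + 2)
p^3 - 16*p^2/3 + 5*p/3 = p*(p - 5)*(p - 1/3)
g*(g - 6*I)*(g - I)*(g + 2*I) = g^4 - 5*I*g^3 + 8*g^2 - 12*I*g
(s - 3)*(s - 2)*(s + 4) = s^3 - s^2 - 14*s + 24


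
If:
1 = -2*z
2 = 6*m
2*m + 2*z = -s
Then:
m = 1/3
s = 1/3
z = -1/2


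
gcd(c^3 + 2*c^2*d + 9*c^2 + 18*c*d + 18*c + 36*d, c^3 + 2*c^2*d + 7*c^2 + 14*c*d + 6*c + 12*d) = c^2 + 2*c*d + 6*c + 12*d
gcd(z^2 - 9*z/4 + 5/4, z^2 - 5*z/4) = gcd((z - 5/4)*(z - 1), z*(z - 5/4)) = z - 5/4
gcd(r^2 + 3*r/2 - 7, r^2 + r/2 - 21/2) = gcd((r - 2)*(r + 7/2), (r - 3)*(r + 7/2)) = r + 7/2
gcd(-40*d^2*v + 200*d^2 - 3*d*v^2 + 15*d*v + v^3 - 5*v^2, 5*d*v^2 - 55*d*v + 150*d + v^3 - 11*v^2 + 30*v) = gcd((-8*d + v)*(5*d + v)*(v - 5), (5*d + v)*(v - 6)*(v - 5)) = 5*d*v - 25*d + v^2 - 5*v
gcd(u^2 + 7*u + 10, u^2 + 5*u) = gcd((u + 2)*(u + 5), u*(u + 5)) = u + 5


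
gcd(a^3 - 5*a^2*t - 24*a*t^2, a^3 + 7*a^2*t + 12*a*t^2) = a^2 + 3*a*t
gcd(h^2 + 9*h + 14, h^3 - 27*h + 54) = 1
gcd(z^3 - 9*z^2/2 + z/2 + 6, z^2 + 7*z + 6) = z + 1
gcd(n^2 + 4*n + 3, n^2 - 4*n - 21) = n + 3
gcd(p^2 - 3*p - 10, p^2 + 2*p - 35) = p - 5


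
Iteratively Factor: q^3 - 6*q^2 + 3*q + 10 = (q - 5)*(q^2 - q - 2) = (q - 5)*(q + 1)*(q - 2)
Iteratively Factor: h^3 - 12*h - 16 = (h - 4)*(h^2 + 4*h + 4) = (h - 4)*(h + 2)*(h + 2)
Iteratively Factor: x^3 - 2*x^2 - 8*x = (x - 4)*(x^2 + 2*x) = x*(x - 4)*(x + 2)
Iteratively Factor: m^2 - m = (m)*(m - 1)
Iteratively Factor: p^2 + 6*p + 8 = (p + 4)*(p + 2)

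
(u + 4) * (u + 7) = u^2 + 11*u + 28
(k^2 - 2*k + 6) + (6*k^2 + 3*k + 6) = 7*k^2 + k + 12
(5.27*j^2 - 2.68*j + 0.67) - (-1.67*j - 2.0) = 5.27*j^2 - 1.01*j + 2.67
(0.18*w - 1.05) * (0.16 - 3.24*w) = -0.5832*w^2 + 3.4308*w - 0.168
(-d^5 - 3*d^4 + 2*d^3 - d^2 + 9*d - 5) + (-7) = -d^5 - 3*d^4 + 2*d^3 - d^2 + 9*d - 12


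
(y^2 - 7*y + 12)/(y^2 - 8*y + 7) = (y^2 - 7*y + 12)/(y^2 - 8*y + 7)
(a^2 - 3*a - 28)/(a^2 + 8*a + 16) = (a - 7)/(a + 4)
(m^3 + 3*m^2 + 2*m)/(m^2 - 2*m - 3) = m*(m + 2)/(m - 3)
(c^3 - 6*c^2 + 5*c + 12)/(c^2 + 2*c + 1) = (c^2 - 7*c + 12)/(c + 1)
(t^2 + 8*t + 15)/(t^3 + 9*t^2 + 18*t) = (t + 5)/(t*(t + 6))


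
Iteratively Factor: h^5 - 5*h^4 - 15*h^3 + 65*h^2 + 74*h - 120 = (h - 4)*(h^4 - h^3 - 19*h^2 - 11*h + 30) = (h - 4)*(h - 1)*(h^3 - 19*h - 30) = (h - 5)*(h - 4)*(h - 1)*(h^2 + 5*h + 6) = (h - 5)*(h - 4)*(h - 1)*(h + 2)*(h + 3)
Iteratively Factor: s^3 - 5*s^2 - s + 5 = (s - 1)*(s^2 - 4*s - 5) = (s - 5)*(s - 1)*(s + 1)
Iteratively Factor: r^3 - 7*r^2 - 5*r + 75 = (r - 5)*(r^2 - 2*r - 15) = (r - 5)*(r + 3)*(r - 5)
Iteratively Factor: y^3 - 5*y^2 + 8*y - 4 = (y - 1)*(y^2 - 4*y + 4) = (y - 2)*(y - 1)*(y - 2)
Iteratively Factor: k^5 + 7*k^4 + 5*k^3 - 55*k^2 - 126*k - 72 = (k + 1)*(k^4 + 6*k^3 - k^2 - 54*k - 72) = (k - 3)*(k + 1)*(k^3 + 9*k^2 + 26*k + 24) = (k - 3)*(k + 1)*(k + 4)*(k^2 + 5*k + 6) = (k - 3)*(k + 1)*(k + 3)*(k + 4)*(k + 2)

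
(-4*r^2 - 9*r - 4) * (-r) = 4*r^3 + 9*r^2 + 4*r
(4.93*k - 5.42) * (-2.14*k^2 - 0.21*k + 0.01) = -10.5502*k^3 + 10.5635*k^2 + 1.1875*k - 0.0542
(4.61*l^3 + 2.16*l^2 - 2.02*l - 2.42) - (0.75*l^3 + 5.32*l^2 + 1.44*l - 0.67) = 3.86*l^3 - 3.16*l^2 - 3.46*l - 1.75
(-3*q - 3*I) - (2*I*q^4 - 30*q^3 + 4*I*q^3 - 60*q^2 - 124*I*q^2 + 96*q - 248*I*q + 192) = -2*I*q^4 + 30*q^3 - 4*I*q^3 + 60*q^2 + 124*I*q^2 - 99*q + 248*I*q - 192 - 3*I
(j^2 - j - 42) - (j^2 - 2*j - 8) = j - 34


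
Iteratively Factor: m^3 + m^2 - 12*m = (m + 4)*(m^2 - 3*m) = m*(m + 4)*(m - 3)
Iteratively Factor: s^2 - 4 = (s - 2)*(s + 2)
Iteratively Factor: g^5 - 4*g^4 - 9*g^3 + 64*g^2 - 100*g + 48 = (g + 4)*(g^4 - 8*g^3 + 23*g^2 - 28*g + 12) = (g - 2)*(g + 4)*(g^3 - 6*g^2 + 11*g - 6) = (g - 2)*(g - 1)*(g + 4)*(g^2 - 5*g + 6) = (g - 3)*(g - 2)*(g - 1)*(g + 4)*(g - 2)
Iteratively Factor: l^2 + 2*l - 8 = (l + 4)*(l - 2)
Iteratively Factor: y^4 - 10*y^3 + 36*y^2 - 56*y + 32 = (y - 2)*(y^3 - 8*y^2 + 20*y - 16) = (y - 2)^2*(y^2 - 6*y + 8) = (y - 4)*(y - 2)^2*(y - 2)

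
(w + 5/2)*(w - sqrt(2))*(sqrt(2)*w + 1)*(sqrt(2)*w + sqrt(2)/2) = 2*w^4 - sqrt(2)*w^3 + 6*w^3 - 3*sqrt(2)*w^2 + w^2/2 - 6*w - 5*sqrt(2)*w/4 - 5/2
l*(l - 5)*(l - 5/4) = l^3 - 25*l^2/4 + 25*l/4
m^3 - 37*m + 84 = (m - 4)*(m - 3)*(m + 7)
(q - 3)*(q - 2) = q^2 - 5*q + 6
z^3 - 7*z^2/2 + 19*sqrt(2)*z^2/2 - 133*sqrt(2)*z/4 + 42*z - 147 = (z - 7/2)*(z + 7*sqrt(2)/2)*(z + 6*sqrt(2))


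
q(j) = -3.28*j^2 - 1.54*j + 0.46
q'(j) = -6.56*j - 1.54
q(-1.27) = -2.87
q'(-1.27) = 6.79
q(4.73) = -80.21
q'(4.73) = -32.57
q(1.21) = -6.21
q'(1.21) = -9.48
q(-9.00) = -251.36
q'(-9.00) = 57.50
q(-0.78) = -0.33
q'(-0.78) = 3.58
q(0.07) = 0.34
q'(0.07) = -2.00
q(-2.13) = -11.14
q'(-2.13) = 12.43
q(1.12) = -5.38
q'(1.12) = -8.89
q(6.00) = -126.86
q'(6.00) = -40.90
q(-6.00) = -108.38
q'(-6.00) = 37.82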